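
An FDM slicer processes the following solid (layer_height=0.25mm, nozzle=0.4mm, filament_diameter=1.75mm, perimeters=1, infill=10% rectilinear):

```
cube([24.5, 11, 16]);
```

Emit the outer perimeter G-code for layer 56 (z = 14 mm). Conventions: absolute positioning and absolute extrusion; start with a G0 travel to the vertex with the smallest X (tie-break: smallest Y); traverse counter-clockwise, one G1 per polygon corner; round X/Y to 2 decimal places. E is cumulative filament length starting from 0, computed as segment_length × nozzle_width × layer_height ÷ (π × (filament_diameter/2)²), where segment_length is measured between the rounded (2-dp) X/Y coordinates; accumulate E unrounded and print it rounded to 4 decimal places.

At z = 14 mm: the cube is present — its section is the full 24.5×11 rectangle. The outline is a single polygon with 4 vertices. Extrusion per mm of travel: 0.4 × 0.25 / (π × 0.875²) = 0.041575. Accumulating E over each segment gives final E = 2.9518.

G0 X0.00 Y0.00 Z14.00
G1 X24.50 Y0.00 E1.0186
G1 X24.50 Y11.00 E1.4759
G1 X0.00 Y11.00 E2.4945
G1 X0.00 Y0.00 E2.9518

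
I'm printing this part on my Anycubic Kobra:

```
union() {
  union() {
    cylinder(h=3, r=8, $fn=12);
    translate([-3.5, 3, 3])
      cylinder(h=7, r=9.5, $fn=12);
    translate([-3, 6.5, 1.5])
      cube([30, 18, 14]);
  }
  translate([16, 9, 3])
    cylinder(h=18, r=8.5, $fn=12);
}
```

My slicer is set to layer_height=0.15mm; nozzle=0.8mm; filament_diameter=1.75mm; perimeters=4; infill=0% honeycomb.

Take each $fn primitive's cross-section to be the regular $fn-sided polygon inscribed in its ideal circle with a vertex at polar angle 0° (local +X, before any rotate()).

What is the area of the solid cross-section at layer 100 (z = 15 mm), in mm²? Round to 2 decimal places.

At z = 15 mm: the cylinder is absent (z outside [0, 3]); the cylinder at (-3.5, 3) is not intersected at this z (z outside [3, 10]); the cube at (-3, 6.5) (footprint 30×18) is included at this height (area 540.00 mm²); Taking the union: only the 30×18 cube at (-3, 6.5) is present, so the union is just that shape — area = 540.00 mm²; the r=8.5 cylinder at (16, 9) contributes a regular 12-gon of circumradius 8.5 (area = (12/2)·8.500²·sin(360°/12) = 216.75 mm²); Taking the union: the regions partially overlap — summed areas 756.75 mm² minus the doubly-counted overlap 149.20 mm² gives 607.55 mm² — area = 607.55 mm². Overall, the cross-section is a single solid region. Net area = 607.55 mm².

607.55 mm²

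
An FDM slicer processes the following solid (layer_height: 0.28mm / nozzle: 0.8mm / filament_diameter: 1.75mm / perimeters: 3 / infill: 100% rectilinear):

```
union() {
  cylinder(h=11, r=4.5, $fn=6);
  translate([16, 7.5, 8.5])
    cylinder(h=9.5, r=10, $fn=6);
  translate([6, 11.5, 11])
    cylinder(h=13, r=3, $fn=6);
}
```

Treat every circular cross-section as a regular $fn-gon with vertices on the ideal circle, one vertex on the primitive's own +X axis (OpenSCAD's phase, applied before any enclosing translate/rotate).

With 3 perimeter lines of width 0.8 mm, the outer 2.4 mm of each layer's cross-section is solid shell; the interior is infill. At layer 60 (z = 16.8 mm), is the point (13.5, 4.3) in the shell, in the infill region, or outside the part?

infill

At z = 16.8 mm: the cylinder is not intersected at this z (z outside [0, 11]); the r=10 cylinder at (16, 7.5) contributes a regular 6-gon of circumradius 10; the r=3 cylinder at (6, 11.5) contributes a regular 6-gon of circumradius 3; Merging all regions: the regions partially overlap (shared area 2.00 mm²), so overlapping operands fuse into one piece — 1 connected region. Overall, the cross-section is a single solid region. The nearest boundary edge runs (11.00, -1.16)→(6.00, 7.50); distance from the point to it = 4.90 mm. The point is inside the cross-section and 4.90 mm from the nearest boundary — more than the 2.4 mm shell width (3 × 0.8), so it's in the infill interior.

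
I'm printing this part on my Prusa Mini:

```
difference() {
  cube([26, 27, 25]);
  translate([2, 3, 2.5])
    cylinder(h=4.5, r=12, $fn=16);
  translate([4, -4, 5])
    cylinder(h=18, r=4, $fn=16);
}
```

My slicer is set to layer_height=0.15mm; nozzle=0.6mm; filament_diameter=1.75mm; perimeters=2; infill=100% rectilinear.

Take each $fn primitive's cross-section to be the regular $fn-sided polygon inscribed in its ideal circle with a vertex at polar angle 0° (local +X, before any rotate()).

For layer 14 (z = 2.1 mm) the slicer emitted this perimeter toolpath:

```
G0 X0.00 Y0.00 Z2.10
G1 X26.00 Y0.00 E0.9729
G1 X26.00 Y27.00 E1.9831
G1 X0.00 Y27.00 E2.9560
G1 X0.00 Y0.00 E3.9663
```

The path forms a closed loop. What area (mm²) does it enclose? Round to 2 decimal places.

Apply the shoelace formula to the sequence of (X, Y) vertices; enclosed area = 702.00 mm².

702.00 mm²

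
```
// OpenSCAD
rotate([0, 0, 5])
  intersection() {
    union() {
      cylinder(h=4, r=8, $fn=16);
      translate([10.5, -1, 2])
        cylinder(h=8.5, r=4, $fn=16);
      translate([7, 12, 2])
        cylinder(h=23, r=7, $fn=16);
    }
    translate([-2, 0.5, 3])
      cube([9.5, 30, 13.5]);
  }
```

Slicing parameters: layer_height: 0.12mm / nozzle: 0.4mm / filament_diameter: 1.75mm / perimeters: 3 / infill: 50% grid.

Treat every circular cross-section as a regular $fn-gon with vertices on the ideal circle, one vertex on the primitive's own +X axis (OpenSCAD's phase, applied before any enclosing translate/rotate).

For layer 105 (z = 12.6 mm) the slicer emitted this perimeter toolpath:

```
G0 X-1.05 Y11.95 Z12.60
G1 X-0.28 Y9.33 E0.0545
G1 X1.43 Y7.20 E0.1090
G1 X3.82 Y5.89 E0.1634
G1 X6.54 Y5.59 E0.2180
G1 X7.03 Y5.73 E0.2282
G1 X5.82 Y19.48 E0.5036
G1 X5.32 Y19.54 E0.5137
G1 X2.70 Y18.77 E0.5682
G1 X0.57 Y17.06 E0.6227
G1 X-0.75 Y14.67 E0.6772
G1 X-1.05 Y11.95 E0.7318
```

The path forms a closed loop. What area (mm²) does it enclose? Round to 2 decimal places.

81.93 mm²

Apply the shoelace formula to the sequence of (X, Y) vertices; enclosed area = 81.93 mm².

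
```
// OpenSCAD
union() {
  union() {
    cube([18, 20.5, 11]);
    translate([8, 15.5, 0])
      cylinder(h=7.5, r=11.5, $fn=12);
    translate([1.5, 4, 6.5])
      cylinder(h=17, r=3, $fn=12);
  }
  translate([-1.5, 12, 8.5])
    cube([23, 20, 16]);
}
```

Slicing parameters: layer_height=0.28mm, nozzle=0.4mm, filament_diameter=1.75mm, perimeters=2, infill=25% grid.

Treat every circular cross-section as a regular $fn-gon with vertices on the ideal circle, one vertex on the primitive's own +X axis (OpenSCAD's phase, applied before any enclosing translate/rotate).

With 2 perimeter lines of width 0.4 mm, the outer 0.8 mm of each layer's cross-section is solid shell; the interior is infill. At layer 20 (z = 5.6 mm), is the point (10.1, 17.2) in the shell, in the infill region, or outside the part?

At z = 5.6 mm: the cube (footprint 18×20.5) is included at this height; the cylinder at (8, 15.5): section is a regular 12-gon, circumradius r=11.5; the cylinder at (1.5, 4) is not intersected at this z (z outside [6.5, 23.5]); Combining (union): the regions partially overlap (shared area 266.56 mm²), so overlapping operands fuse into one piece — 1 connected region; the cube at (-1.5, 12) is absent (z outside [8.5, 24.5]); Taking the union: only that combined region is present, so the union is just that shape — 1 connected region. Overall, the cross-section is a single solid region. The nearest boundary edge runs (13.75, 25.46)→(17.96, 21.25); distance from the point to it = 8.42 mm. The point is inside the cross-section and 8.42 mm from the nearest boundary — more than the 0.8 mm shell width (2 × 0.4), so it's in the infill interior.

infill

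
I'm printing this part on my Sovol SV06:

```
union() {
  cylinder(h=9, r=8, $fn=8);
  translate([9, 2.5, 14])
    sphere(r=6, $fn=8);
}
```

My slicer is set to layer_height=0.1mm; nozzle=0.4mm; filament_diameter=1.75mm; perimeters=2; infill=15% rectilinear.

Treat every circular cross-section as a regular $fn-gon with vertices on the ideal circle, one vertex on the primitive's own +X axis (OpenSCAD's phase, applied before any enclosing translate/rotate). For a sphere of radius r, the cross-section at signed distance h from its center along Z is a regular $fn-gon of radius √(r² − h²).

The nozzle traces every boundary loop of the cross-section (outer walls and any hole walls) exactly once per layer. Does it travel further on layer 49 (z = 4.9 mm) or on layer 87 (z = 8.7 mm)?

layer 87 (z = 8.7 mm)

Layer 49 (z = 4.9): the cylinder: section is a regular 8-gon, circumradius r=8 (perimeter = 2·8·8.000·sin(180°/8) = 48.98 mm); the sphere at (9, 2.5) is not intersected at this z (|z−center|=9.100 > r=6); Merging all regions: only the r=8 cylinder is present, so the union is just that shape — boundary = 48.98 mm. So its perimeter = 48.98 mm. Layer 87 (z = 8.7): the r=8 cylinder contributes a regular 8-gon of circumradius 8 (perimeter = 2·8·8.000·sin(180°/8) = 48.98 mm); the sphere at (9, 2.5): section is a regular 8-gon, circumradius = √(r²−h²) = √(6²−5.3²) = 2.812 (perimeter = 2·8·2.812·sin(180°/8) = 17.22 mm); Taking the union: the regions partially overlap (shared area 2.06 mm²), so the edge portions inside another operand are dropped and the merged outline is re-measured after clipping — boundary = 58.43 mm. So its perimeter = 58.43 mm. Layer 87 is larger (58.43 vs 48.98 mm).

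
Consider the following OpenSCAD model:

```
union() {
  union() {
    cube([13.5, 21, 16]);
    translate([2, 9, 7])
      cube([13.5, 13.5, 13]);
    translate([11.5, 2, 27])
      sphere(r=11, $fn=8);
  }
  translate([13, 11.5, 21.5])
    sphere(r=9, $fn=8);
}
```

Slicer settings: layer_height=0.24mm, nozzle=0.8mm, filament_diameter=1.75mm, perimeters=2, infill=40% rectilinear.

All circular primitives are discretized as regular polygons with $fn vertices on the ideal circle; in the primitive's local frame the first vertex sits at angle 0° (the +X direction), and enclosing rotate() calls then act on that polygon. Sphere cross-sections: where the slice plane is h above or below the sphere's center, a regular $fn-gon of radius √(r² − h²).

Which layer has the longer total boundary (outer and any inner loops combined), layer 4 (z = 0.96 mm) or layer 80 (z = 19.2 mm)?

layer 80 (z = 19.2 mm)

Layer 4 (z = 0.96): the 13.5×21 cube contributes its full rectangle (perimeter 69.00 mm); the cube at (2, 9) is not intersected at this z (z outside [7, 20]); the sphere at (11.5, 2) does not reach this height (|z−center|=26.040 > r=11); Merging all regions: only the 13.5×21 cube is present, so the union is just that shape — boundary = 69.00 mm; the sphere at (13, 11.5) is not intersected at this z (|z−center|=20.540 > r=9); Merging all regions: only the result so far is present, so the union is just that shape — boundary = 69.00 mm. So its perimeter = 69.00 mm. Layer 80 (z = 19.2): the cube is not intersected at this z (z outside [0, 16]); the 13.5×13.5 cube at (2, 9) contributes its full rectangle (perimeter 54.00 mm); the sphere at (11.5, 2): section is a regular 8-gon, circumradius = √(r²−h²) = √(11²−7.8²) = 7.756 (perimeter = 2·8·7.756·sin(180°/8) = 47.49 mm); Combining (union): the regions partially overlap (shared area 1.38 mm²), so the edge portions inside another operand are dropped and the merged outline is re-measured after clipping — boundary = 93.89 mm; the sphere at (13, 11.5): section is a regular 8-gon, circumradius = √(r²−h²) = √(9²−2.3²) = 8.701 (perimeter = 2·8·8.701·sin(180°/8) = 53.28 mm); Merging all regions: the regions partially overlap (shared area 150.72 mm²), so the edge portions inside another operand are dropped and the merged outline is re-measured after clipping — boundary = 86.58 mm. So its perimeter = 86.58 mm. Layer 80 is larger (86.58 vs 69.00 mm).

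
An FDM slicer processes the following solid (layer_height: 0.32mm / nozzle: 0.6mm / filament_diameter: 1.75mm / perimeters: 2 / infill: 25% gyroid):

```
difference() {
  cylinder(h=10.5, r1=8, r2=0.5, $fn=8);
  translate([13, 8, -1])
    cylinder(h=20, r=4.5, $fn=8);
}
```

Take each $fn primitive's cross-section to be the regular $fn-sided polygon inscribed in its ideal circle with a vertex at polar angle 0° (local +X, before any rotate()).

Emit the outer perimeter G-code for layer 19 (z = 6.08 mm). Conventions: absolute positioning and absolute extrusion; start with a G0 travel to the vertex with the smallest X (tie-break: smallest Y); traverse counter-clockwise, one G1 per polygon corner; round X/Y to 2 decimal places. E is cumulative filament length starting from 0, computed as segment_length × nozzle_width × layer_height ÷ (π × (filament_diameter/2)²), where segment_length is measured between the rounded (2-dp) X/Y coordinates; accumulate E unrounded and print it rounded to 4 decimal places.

At z = 6.08 mm: the cone contributes a regular 8-gon of circumradius 3.657 (interpolated between r1=8 and r2=0.5 at t=0.579); the cylinder at (13, 8): section is a regular 8-gon, circumradius r=4.5; After the difference (first − rest): starting from the cone, the r=4.5 cylinder at (13, 8) misses the remaining region (no effect) — 1 connected region. The outline is a single polygon with 8 vertices. Extrusion per mm of travel: 0.6 × 0.32 / (π × 0.875²) = 0.079824. Accumulating E over each segment gives final E = 1.7895.

G0 X-3.66 Y0.00 Z6.08
G1 X-2.59 Y-2.59 E0.2237
G1 X0.00 Y-3.66 E0.4474
G1 X2.59 Y-2.59 E0.6711
G1 X3.66 Y0.00 E0.8948
G1 X2.59 Y2.59 E1.1185
G1 X0.00 Y3.66 E1.3422
G1 X-2.59 Y2.59 E1.5659
G1 X-3.66 Y0.00 E1.7895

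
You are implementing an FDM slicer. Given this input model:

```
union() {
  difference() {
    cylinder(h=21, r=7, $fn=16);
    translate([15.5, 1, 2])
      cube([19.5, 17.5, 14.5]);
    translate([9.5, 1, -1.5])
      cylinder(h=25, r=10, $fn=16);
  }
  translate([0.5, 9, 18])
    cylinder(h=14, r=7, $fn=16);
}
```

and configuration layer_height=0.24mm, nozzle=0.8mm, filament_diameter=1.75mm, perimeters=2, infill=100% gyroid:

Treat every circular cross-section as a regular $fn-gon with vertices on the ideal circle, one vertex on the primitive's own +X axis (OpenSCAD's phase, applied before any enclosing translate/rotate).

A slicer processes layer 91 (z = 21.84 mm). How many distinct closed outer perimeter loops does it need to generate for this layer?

At z = 21.84 mm: the cylinder is absent (z outside [0, 21]); the cube at (15.5, 1) is absent (z outside [2, 16.5]); the r=10 cylinder at (9.5, 1) gives a regular 16-gon of circumradius 10 (constant along its height); After the difference (first − rest): the first operand is absent here, so nothing remains; the r=7 cylinder at (0.5, 9) contributes a regular 16-gon of circumradius 7; Merging all regions: only the r=7 cylinder at (0.5, 9) is present, so the union is just that shape — 1 connected region. The result has 1 disconnected region.

1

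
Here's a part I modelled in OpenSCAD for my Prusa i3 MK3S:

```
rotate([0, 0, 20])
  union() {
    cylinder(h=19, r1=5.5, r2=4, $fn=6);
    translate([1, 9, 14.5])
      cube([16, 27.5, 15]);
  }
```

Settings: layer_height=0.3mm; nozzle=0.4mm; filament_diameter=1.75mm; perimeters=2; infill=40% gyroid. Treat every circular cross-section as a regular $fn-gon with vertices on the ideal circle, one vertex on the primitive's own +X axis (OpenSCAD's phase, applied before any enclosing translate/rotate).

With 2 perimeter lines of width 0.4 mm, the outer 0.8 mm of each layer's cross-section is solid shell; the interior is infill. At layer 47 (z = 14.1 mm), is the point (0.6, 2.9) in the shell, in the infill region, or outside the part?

At z = 14.1 mm: the cone contributes a regular 6-gon of circumradius 4.387 (interpolated between r1=5.5 and r2=4 at t=0.742); the cube at (1, 9) does not reach this height (z outside [14.5, 29.5]); Merging all regions: only the cone is present, so the union is just that shape — 1 connected region; (rotated 20° about Z; rotation is an isometry so areas/perimeters/island counts are preserved). Overall, the cross-section is a single solid region. Undo the 20° rotation: the query point maps to (1.556, 2.520) in the un-rotated model frame. The nearest boundary edge runs (4.39, 0.00)→(2.19, 3.80); distance from the point to it = 1.19 mm. The point is inside the cross-section and 1.19 mm from the nearest boundary — more than the 0.8 mm shell width (2 × 0.4), so it's in the infill interior.

infill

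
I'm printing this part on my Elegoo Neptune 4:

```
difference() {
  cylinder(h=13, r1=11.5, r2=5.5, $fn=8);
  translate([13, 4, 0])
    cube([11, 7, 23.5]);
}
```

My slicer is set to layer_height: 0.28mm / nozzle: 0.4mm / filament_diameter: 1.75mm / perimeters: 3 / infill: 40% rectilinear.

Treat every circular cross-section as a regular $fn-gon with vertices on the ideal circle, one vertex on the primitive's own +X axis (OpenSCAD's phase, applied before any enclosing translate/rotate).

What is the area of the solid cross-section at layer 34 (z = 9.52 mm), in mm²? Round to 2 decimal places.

At z = 9.52 mm: the cone (r1=11.5→r2=5.5) has section circumradius 7.106 here — a regular 8-gon (area = (8/2)·7.106²·sin(360°/8) = 142.83 mm²); the 11×7 cube at (13, 4) contributes its full rectangle (area 77.00 mm²); After the difference (first − rest): starting from the cone (142.83 mm²), the 11×7 cube at (13, 4) misses the remaining region (no effect) — area = 142.83 mm². Overall, the cross-section is a single solid region. Net area = 142.83 mm².

142.83 mm²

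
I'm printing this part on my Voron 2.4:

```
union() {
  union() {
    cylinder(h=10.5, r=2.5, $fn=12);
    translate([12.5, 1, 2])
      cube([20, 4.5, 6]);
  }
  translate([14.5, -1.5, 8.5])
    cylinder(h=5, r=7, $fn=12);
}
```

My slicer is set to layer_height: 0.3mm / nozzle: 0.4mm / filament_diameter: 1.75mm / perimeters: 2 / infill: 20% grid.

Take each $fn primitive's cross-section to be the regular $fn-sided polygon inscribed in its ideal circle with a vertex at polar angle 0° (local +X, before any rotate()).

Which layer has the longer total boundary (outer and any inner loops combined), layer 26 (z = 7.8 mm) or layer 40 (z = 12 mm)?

Layer 26 (z = 7.8): the r=2.5 cylinder contributes a regular 12-gon of circumradius 2.5 (perimeter = 2·12·2.500·sin(180°/12) = 15.53 mm); the cube at (12.5, 1) (footprint 20×4.5) is included at this height (perimeter 49.00 mm); Combining (union): the 2 present regions are separate (no shared area or edge), so areas and boundary lengths simply add and each stays a separate island — boundary = 64.53 mm; the cylinder at (14.5, -1.5) does not reach this height (z outside [8.5, 13.5]); Taking the union: only that combined region is present, so the union is just that shape — boundary = 64.53 mm. So its perimeter = 64.53 mm. Layer 40 (z = 12): the cylinder does not reach this height (z outside [0, 10.5]); the cube at (12.5, 1) is absent (z outside [2, 8]); Merging all regions: nothing is present at this height; the cylinder at (14.5, -1.5): section is a regular 12-gon, circumradius r=7 (perimeter = 2·12·7.000·sin(180°/12) = 43.48 mm); Merging all regions: only the r=7 cylinder at (14.5, -1.5) is present, so the union is just that shape — boundary = 43.48 mm. So its perimeter = 43.48 mm. Layer 26 is larger (64.53 vs 43.48 mm).

layer 26 (z = 7.8 mm)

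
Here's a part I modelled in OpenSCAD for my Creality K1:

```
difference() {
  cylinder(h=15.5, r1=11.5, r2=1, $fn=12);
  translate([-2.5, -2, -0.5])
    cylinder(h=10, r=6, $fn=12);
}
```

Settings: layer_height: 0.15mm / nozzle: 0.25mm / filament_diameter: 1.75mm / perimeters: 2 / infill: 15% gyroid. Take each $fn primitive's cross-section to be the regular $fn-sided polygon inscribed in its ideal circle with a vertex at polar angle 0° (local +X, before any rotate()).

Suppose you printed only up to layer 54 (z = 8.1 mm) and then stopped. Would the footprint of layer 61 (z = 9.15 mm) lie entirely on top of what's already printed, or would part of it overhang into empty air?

Compare the two slices. At z = 8.1: the cone (r1=11.5→r2=1) has section circumradius 6.013 here — a regular 12-gon (area = (12/2)·6.013²·sin(360°/12) = 108.47 mm²); the r=6 cylinder at (-2.5, -2) contributes a regular 12-gon of circumradius 6 (area = (12/2)·6.000²·sin(360°/12) = 108.00 mm²); Subtracting the remaining from the first: starting from the cone (108.47 mm²), the r=6 cylinder at (-2.5, -2) partially overlaps it — only the 71.12 mm² overlap (of its 108.00 mm²) is removed, clipping the outline — area = 37.35 mm². At z = 9.15: the cone contributes a regular 12-gon of circumradius 5.302 (interpolated between r1=11.5 and r2=1 at t=0.590) (area = (12/2)·5.302²·sin(360°/12) = 84.32 mm²); the r=6 cylinder at (-2.5, -2) contributes a regular 12-gon of circumradius 6 (area = (12/2)·6.000²·sin(360°/12) = 108.00 mm²); Taking the first minus the rest: starting from the cone (84.32 mm²), the r=6 cylinder at (-2.5, -2) partially overlaps it — only the 60.47 mm² overlap (of its 108.00 mm²) is removed, clipping the outline — area = 23.85 mm². Checking containment: the cross-section at z = 9.15 is a subset of the cross-section at z = 8.1.

entirely on top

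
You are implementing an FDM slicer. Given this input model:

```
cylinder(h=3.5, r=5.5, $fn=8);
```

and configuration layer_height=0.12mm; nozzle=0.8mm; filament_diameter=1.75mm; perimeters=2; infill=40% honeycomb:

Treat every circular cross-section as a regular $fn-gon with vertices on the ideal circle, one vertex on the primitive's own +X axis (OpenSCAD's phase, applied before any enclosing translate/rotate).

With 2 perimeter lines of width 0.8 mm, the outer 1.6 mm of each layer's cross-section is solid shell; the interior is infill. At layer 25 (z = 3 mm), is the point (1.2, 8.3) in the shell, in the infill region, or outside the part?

At z = 3 mm: the r=5.5 cylinder gives a regular 8-gon of circumradius 5.5 (constant along its height). Overall, the cross-section is a single solid region. The nearest boundary edge runs (3.89, 3.89)→(0.00, 5.50); distance from the point to it = 3.05 mm. The point is not inside any of the regions above, so it lies outside the cross-section (3.05 mm from the nearest boundary).

outside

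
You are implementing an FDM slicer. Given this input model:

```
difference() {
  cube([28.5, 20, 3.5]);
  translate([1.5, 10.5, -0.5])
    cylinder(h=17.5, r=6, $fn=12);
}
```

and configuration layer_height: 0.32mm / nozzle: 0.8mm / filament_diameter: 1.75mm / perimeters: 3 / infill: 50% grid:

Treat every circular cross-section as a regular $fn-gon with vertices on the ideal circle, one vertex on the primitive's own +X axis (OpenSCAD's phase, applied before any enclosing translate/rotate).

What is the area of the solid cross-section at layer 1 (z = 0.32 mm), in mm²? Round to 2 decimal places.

At z = 0.32 mm: the cube is present — its section is the full 28.5×20 rectangle (area 570.00 mm²); the r=6 cylinder at (1.5, 10.5) contributes a regular 12-gon of circumradius 6 (area = (12/2)·6.000²·sin(360°/12) = 108.00 mm²); Subtracting the remaining from the first: starting from the 28.5×20 cube (570.00 mm²), the r=6 cylinder at (1.5, 10.5) partially overlaps it — only the 71.40 mm² overlap (of its 108.00 mm²) is removed, clipping the outline — area = 498.60 mm². Overall, the cross-section is a single solid region. Net area = 498.60 mm².

498.60 mm²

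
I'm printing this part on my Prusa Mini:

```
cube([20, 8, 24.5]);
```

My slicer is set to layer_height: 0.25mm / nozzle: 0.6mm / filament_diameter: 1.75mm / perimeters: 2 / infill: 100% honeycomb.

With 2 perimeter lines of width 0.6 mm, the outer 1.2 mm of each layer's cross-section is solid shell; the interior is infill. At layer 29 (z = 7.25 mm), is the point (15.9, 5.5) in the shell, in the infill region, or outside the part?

infill

At z = 7.25 mm: the cube (footprint 20×8) is included at this height. Overall, the cross-section is a single solid region. The nearest boundary edge runs (20.00, 8.00)→(0.00, 8.00); distance from the point to it = 2.50 mm. The point is inside the cross-section and 2.50 mm from the nearest boundary — more than the 1.2 mm shell width (2 × 0.6), so it's in the infill interior.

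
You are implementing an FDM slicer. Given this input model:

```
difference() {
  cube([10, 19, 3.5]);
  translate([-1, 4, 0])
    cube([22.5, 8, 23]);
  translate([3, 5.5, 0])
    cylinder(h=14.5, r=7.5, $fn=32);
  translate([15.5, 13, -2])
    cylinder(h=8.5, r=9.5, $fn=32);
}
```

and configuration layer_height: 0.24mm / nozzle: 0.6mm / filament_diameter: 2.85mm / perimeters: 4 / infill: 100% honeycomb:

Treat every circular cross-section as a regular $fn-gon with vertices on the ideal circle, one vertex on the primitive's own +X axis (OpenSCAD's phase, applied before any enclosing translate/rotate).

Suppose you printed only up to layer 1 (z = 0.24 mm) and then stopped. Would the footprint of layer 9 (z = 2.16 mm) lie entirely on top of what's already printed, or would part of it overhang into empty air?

entirely on top

Compare the two slices. At z = 0.24: the cube (footprint 10×19) is included at this height (area 190.00 mm²); the cube at (-1, 4) (footprint 22.5×8) is included at this height (area 180.00 mm²); the r=7.5 cylinder at (3, 5.5) gives a regular 32-gon of circumradius 7.5 (constant along its height) (area = (32/2)·7.500²·sin(360°/32) = 175.58 mm²); the r=9.5 cylinder at (15.5, 13) gives a regular 32-gon of circumradius 9.5 (constant along its height) (area = (32/2)·9.500²·sin(360°/32) = 281.71 mm²); After the difference (first − rest): starting from the 10×19 cube (190.00 mm²), the 22.5×8 cube at (-1, 4) partially overlaps it — only the 80.00 mm² overlap (of its 180.00 mm²) is removed, clipping the outline; the r=7.5 cylinder at (3, 5.5) partially overlaps it — only the 42.44 mm² overlap (of its 175.58 mm²) is removed, clipping the outline; the r=9.5 cylinder at (15.5, 13) partially overlaps it — only the 23.60 mm² overlap (of its 281.71 mm²) is removed, clipping the outline — area = 43.96 mm². At z = 2.16: the cube (footprint 10×19) is included at this height (area 190.00 mm²); the cube at (-1, 4) (footprint 22.5×8) is included at this height (area 180.00 mm²); the r=7.5 cylinder at (3, 5.5) gives a regular 32-gon of circumradius 7.5 (constant along its height) (area = (32/2)·7.500²·sin(360°/32) = 175.58 mm²); the r=9.5 cylinder at (15.5, 13) gives a regular 32-gon of circumradius 9.5 (constant along its height) (area = (32/2)·9.500²·sin(360°/32) = 281.71 mm²); Taking the first minus the rest: starting from the 10×19 cube (190.00 mm²), the 22.5×8 cube at (-1, 4) partially overlaps it — only the 80.00 mm² overlap (of its 180.00 mm²) is removed, clipping the outline; the r=7.5 cylinder at (3, 5.5) partially overlaps it — only the 42.44 mm² overlap (of its 175.58 mm²) is removed, clipping the outline; the r=9.5 cylinder at (15.5, 13) partially overlaps it — only the 23.60 mm² overlap (of its 281.71 mm²) is removed, clipping the outline — area = 43.96 mm². Checking containment: the cross-section at z = 2.16 is a subset of the cross-section at z = 0.24.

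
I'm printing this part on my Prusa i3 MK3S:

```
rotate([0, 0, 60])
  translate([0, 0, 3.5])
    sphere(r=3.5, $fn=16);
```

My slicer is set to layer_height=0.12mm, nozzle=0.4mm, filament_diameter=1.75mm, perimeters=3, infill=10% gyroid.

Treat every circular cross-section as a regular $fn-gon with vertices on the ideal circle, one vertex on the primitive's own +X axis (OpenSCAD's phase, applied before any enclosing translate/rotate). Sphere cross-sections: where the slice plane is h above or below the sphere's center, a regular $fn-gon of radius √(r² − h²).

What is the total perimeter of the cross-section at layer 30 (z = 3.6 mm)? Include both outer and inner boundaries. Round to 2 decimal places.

21.84 mm

At z = 3.6 mm: the r=3.5 sphere slices to a regular 16-gon of circumradius 3.499 (√(r²−h²) with h=0.1 from center) (perimeter = 2·16·3.499·sin(180°/16) = 21.84 mm); (rotated 60° about Z; rotation is an isometry so areas/perimeters/island counts are preserved). Overall, the cross-section is a single solid region. Total boundary length (outer) = 21.84 mm.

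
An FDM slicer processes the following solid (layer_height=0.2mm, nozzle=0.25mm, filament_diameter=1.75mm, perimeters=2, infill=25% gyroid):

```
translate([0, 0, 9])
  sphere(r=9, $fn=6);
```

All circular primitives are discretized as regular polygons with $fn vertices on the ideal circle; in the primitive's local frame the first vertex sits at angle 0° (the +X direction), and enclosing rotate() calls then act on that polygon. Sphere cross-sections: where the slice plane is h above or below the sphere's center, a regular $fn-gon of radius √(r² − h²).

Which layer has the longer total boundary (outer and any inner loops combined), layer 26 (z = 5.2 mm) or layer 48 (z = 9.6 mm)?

layer 48 (z = 9.6 mm)

Layer 26 (z = 5.2): the r=9 sphere slices to a regular 6-gon of circumradius 8.158 (√(r²−h²) with h=3.8 from center) (perimeter = 2·6·8.158·sin(180°/6) = 48.95 mm). So its perimeter = 48.95 mm. Layer 48 (z = 9.6): the r=9 sphere slices to a regular 6-gon of circumradius 8.980 (√(r²−h²) with h=0.6 from center) (perimeter = 2·6·8.980·sin(180°/6) = 53.88 mm). So its perimeter = 53.88 mm. Layer 48 is larger (53.88 vs 48.95 mm).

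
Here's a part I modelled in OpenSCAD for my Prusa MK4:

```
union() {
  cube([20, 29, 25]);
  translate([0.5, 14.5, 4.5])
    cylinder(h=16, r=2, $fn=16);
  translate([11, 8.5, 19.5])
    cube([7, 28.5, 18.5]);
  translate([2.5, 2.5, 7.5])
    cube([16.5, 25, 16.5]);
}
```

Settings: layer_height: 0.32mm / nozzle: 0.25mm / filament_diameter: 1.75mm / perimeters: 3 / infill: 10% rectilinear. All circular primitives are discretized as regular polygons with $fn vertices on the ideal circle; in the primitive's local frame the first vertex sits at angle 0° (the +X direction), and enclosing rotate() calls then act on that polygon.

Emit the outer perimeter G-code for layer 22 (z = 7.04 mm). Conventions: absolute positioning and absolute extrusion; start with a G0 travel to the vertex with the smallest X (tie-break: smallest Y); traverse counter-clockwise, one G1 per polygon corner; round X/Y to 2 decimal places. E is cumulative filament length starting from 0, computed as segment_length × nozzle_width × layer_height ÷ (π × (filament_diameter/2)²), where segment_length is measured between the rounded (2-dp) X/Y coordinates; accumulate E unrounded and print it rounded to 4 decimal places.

G0 X-1.50 Y14.50 Z7.04
G1 X-1.35 Y13.73 E0.0261
G1 X-0.91 Y13.09 E0.0519
G1 X-0.27 Y12.65 E0.0778
G1 X0.00 Y12.60 E0.0869
G1 X0.00 Y0.00 E0.5060
G1 X20.00 Y0.00 E1.1712
G1 X20.00 Y29.00 E2.1357
G1 X0.00 Y29.00 E2.8009
G1 X0.00 Y16.40 E3.2200
G1 X-0.27 Y16.35 E3.2291
G1 X-0.91 Y15.91 E3.2550
G1 X-1.35 Y15.27 E3.2808
G1 X-1.50 Y14.50 E3.3069

At z = 7.04 mm: the cube (footprint 20×29) is included at this height; the r=2 cylinder at (0.5, 14.5) gives a regular 16-gon of circumradius 2 (constant along its height); the cube at (11, 8.5) is not intersected at this z (z outside [19.5, 38]); the cube at (2.5, 2.5) is absent (z outside [7.5, 24]); Merging all regions: the regions partially overlap (shared area 8.07 mm²), so overlapping operands fuse into one piece — 1 connected region. The outline is a single polygon with 13 vertices. Extrusion per mm of travel: 0.25 × 0.32 / (π × 0.875²) = 0.033260. Accumulating E over each segment gives final E = 3.3069.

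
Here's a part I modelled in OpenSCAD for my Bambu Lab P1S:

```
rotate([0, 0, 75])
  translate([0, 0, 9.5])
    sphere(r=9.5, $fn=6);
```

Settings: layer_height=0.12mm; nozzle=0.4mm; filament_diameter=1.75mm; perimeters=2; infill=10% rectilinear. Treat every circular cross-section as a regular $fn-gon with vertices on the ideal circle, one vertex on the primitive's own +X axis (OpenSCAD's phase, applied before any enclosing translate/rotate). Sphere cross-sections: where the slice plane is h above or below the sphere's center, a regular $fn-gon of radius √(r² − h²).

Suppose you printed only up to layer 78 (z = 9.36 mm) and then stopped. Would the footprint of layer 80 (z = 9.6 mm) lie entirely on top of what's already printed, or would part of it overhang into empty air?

Compare the two slices. At z = 9.36: the r=9.5 sphere contributes a regular 6-gon of circumradius √(9.5²−0.14²) = 9.499 (area = (6/2)·9.499²·sin(360°/6) = 234.43 mm²); (rotated 75° about Z; rotation is an isometry so areas/perimeters/island counts are preserved). At z = 9.6: the sphere: section is a regular 6-gon, circumradius = √(r²−h²) = √(9.5²−0.1²) = 9.499 (area = (6/2)·9.499²·sin(360°/6) = 234.45 mm²); (whole slice rotated 75° about Z — lengths, areas and connectivity unchanged). Checking containment: the cross-section at z = 9.6 is a subset of the cross-section at z = 9.36.

entirely on top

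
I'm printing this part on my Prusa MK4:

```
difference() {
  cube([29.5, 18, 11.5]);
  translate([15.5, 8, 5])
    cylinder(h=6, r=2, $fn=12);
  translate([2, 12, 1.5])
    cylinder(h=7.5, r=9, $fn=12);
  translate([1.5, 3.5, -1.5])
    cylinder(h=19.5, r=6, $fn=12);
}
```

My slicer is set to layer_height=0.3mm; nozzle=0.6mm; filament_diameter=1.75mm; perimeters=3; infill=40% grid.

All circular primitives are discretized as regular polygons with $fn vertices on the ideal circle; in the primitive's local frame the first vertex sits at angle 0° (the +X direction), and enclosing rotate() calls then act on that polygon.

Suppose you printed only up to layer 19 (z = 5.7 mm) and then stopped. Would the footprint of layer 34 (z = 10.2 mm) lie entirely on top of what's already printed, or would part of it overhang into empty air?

Compare the two slices. At z = 5.7: the cube (footprint 29.5×18) is included at this height (area 531.00 mm²); the cylinder at (15.5, 8): section is a regular 12-gon, circumradius r=2 (area = (12/2)·2.000²·sin(360°/12) = 12.00 mm²); the cylinder at (2, 12): section is a regular 12-gon, circumradius r=9 (area = (12/2)·9.000²·sin(360°/12) = 243.00 mm²); the cylinder at (1.5, 3.5): section is a regular 12-gon, circumradius r=6 (area = (12/2)·6.000²·sin(360°/12) = 108.00 mm²); After the difference (first − rest): starting from the 29.5×18 cube (531.00 mm²), the r=2 cylinder at (15.5, 8) lies wholly inside it (removes its full 12.00 mm² and its 12.42 mm outline becomes a hole wall); the r=9 cylinder at (2, 12) partially overlaps it — only the 138.57 mm² overlap (of its 243.00 mm²) is removed, clipping the outline; the r=6 cylinder at (1.5, 3.5) partially overlaps it — only the 25.41 mm² overlap (of its 108.00 mm²) is removed, clipping the outline — area = 355.02 mm². At z = 10.2: the 29.5×18 cube contributes its full rectangle (area 531.00 mm²); the r=2 cylinder at (15.5, 8) contributes a regular 12-gon of circumradius 2 (area = (12/2)·2.000²·sin(360°/12) = 12.00 mm²); the cylinder at (2, 12) is absent (z outside [1.5, 9]); the r=6 cylinder at (1.5, 3.5) gives a regular 12-gon of circumradius 6 (constant along its height) (area = (12/2)·6.000²·sin(360°/12) = 108.00 mm²); Taking the first minus the rest: starting from the 29.5×18 cube (531.00 mm²), the r=2 cylinder at (15.5, 8) lies wholly inside it (removes its full 12.00 mm² and its 12.42 mm outline becomes a hole wall); the r=6 cylinder at (1.5, 3.5) partially overlaps it — only the 60.22 mm² overlap (of its 108.00 mm²) is removed, clipping the outline — area = 458.78 mm². Checking containment: at z = 10.2 the cross-section extends beyond the z = 5.7 cross-section by about 103.77 mm².

part overhangs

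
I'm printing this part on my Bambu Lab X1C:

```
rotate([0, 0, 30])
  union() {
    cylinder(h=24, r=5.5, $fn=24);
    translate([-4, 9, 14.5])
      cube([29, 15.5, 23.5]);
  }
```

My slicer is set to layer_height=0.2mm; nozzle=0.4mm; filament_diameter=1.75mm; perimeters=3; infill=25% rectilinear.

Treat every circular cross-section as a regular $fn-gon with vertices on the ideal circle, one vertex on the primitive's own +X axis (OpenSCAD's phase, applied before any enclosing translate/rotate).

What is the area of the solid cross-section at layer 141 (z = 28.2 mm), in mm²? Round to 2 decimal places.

449.50 mm²

At z = 28.2 mm: the cylinder is absent (z outside [0, 24]); the cube at (-4, 9) is present — its section is the full 29×15.5 rectangle (area 449.50 mm²); Merging all regions: only the 29×15.5 cube at (-4, 9) is present, so the union is just that shape — area = 449.50 mm²; (rotated 30° about Z; rotation is an isometry so areas/perimeters/island counts are preserved). Overall, the cross-section is a single solid region. Net area = 449.50 mm².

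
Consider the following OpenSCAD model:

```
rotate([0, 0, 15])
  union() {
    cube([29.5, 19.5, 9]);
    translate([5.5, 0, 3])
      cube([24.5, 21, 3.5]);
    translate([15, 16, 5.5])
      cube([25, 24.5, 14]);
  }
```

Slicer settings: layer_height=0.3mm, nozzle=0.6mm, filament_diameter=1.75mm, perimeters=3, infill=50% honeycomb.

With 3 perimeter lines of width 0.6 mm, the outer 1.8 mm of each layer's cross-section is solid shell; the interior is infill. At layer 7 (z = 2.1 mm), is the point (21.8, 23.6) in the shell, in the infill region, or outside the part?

At z = 2.1 mm: the cube (footprint 29.5×19.5) is included at this height; the cube at (5.5, 0) does not reach this height (z outside [3, 6.5]); the cube at (15, 16) is absent (z outside [5.5, 19.5]); Taking the union: only the 29.5×19.5 cube is present, so the union is just that shape — 1 connected region; (whole slice rotated 15° about Z — lengths, areas and connectivity unchanged). Overall, the cross-section is a single solid region. Undo the 15° rotation: the query point maps to (27.165, 17.154) in the un-rotated model frame. The nearest boundary edge runs (29.50, 0.00)→(29.50, 19.50); distance from the point to it = 2.33 mm. The point is inside the cross-section and 2.33 mm from the nearest boundary — more than the 1.8 mm shell width (3 × 0.6), so it's in the infill interior.

infill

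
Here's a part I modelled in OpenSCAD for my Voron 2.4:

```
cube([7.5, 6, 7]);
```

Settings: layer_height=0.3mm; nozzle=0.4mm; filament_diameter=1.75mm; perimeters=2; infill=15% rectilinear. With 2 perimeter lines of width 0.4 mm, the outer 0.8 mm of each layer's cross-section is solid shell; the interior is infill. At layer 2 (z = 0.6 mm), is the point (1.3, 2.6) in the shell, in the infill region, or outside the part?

At z = 0.6 mm: the cube is present — its section is the full 7.5×6 rectangle. Overall, the cross-section is a single solid region. The nearest boundary edge runs (0.00, 6.00)→(0.00, 0.00); distance from the point to it = 1.30 mm. The point is inside the cross-section and 1.30 mm from the nearest boundary — more than the 0.8 mm shell width (2 × 0.4), so it's in the infill interior.

infill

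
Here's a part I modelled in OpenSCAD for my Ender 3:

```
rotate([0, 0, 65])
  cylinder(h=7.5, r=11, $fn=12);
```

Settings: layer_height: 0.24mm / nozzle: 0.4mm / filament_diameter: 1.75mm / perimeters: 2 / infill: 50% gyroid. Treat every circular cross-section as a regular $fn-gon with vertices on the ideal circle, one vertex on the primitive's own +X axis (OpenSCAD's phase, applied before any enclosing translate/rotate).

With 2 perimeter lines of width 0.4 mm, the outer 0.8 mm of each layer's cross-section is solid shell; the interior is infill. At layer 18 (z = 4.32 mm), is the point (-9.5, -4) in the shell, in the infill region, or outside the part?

shell

At z = 4.32 mm: the r=11 cylinder gives a regular 12-gon of circumradius 11 (constant along its height); (rotated 65° about Z; rotation is an isometry so areas/perimeters/island counts are preserved). Overall, the cross-section is a single solid region. Undo the 65° rotation: the query point maps to (-7.640, 6.919) in the un-rotated model frame. The nearest boundary edge runs (-5.50, 9.53)→(-9.53, 5.50); distance from the point to it = 0.33 mm. The point is inside the cross-section, 0.33 mm from the nearest boundary — within the 0.8 mm shell band (2 × 0.4).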